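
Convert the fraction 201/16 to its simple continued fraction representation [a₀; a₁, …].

⌊201/16⌋ = 12, remainder 9
⌊16/9⌋ = 1, remainder 7
⌊9/7⌋ = 1, remainder 2
⌊7/2⌋ = 3, remainder 1
⌊2/1⌋ = 2, remainder 0

[12; 1, 1, 3, 2]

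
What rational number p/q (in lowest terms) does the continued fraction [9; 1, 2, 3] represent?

Starting at the tail and folding back:
Start with 3.
2 + 1/(3/1) = 2 + 1/3 = 7/3
1 + 1/(7/3) = 1 + 3/7 = 10/7
9 + 1/(10/7) = 9 + 7/10 = 97/10

97/10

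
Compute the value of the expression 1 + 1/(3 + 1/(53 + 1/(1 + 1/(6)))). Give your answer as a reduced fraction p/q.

a_0 = 1: 1/1
a_1 = 3: 4/3
a_2 = 53: 213/160
a_3 = 1: 217/163
a_4 = 6: 1515/1138

1515/1138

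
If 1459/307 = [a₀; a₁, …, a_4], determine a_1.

1

Apply division with remainder until the remainder is 0:
⌊1459/307⌋ = 4, remainder 231
⌊307/231⌋ = 1, remainder 76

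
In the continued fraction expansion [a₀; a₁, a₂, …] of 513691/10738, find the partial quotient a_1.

Apply division with remainder until the remainder is 0:
513691 = 47·10738 + 9005, so a_0 = 47
10738 = 1·9005 + 1733, so a_1 = 1

1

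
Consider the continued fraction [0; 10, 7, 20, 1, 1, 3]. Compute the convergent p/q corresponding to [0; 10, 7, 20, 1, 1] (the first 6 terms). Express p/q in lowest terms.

289/2931

Collapse the nested fraction from the inside out:
Start with 1.
1 + 1/(1/1) = 1 + 1/1 = 2/1
20 + 1/(2/1) = 20 + 1/2 = 41/2
7 + 1/(41/2) = 7 + 2/41 = 289/41
10 + 1/(289/41) = 10 + 41/289 = 2931/289
0 + 1/(2931/289) = 0 + 289/2931 = 289/2931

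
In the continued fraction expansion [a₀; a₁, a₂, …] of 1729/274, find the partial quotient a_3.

1729 ÷ 274 → quotient 6, remainder 85
274 ÷ 85 → quotient 3, remainder 19
85 ÷ 19 → quotient 4, remainder 9
19 ÷ 9 → quotient 2, remainder 1

2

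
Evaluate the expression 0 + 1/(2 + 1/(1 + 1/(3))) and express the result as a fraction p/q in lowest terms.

4/11

Start with 3.
1 + 1/(3/1) = 1 + 1/3 = 4/3
2 + 1/(4/3) = 2 + 3/4 = 11/4
0 + 1/(11/4) = 0 + 4/11 = 4/11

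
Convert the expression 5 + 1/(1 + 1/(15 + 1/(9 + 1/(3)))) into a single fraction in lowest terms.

2678/451

Compute successive convergents:
a_0 = 5: 5/1
a_1 = 1: 6/1
a_2 = 15: 95/16
a_3 = 9: 861/145
a_4 = 3: 2678/451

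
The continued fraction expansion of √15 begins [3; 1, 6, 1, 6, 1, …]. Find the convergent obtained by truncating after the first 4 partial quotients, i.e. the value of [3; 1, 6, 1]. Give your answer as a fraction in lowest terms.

31/8

Compute successive convergents:
a_0 = 3: 3/1
a_1 = 1: 4/1
a_2 = 6: 27/7
a_3 = 1: 31/8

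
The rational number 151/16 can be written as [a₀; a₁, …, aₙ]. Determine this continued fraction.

[9; 2, 3, 2]

⌊151/16⌋ = 9, remainder 7
⌊16/7⌋ = 2, remainder 2
⌊7/2⌋ = 3, remainder 1
⌊2/1⌋ = 2, remainder 0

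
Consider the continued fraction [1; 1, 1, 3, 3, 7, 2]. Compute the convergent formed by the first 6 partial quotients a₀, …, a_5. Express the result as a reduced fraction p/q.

Start with 7.
3 + 1/(7/1) = 3 + 1/7 = 22/7
3 + 1/(22/7) = 3 + 7/22 = 73/22
1 + 1/(73/22) = 1 + 22/73 = 95/73
1 + 1/(95/73) = 1 + 73/95 = 168/95
1 + 1/(168/95) = 1 + 95/168 = 263/168

263/168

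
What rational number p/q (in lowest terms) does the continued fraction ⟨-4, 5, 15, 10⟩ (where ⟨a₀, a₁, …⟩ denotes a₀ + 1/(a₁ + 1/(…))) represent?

-2909/765

a_0 = -4: -4/1
a_1 = 5: -19/5
a_2 = 15: -289/76
a_3 = 10: -2909/765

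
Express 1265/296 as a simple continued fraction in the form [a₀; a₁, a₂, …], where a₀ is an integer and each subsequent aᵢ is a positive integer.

⌊1265/296⌋ = 4, remainder 81
⌊296/81⌋ = 3, remainder 53
⌊81/53⌋ = 1, remainder 28
⌊53/28⌋ = 1, remainder 25
⌊28/25⌋ = 1, remainder 3
⌊25/3⌋ = 8, remainder 1
⌊3/1⌋ = 3, remainder 0

[4; 3, 1, 1, 1, 8, 3]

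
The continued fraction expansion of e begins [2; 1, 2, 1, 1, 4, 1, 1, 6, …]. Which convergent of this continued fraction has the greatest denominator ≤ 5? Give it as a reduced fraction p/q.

List convergents until the denominator exceeds the bound:
a_0 = 2: 2/1  (≤ bound)
a_1 = 1: 3/1  (≤ bound)
a_2 = 2: 8/3  (≤ bound)
a_3 = 1: 11/4  (≤ bound)
a_4 = 1: 19/7  (> 5, stop)

11/4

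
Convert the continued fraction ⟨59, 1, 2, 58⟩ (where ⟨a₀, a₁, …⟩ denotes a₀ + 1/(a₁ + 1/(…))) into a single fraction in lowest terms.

10442/175

Start with 58.
2 + 1/(58/1) = 2 + 1/58 = 117/58
1 + 1/(117/58) = 1 + 58/117 = 175/117
59 + 1/(175/117) = 59 + 117/175 = 10442/175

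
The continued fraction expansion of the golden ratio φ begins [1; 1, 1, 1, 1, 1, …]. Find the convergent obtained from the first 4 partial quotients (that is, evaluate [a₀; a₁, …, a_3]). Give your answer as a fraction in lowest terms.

Start with 1.
1 + 1/(1/1) = 1 + 1/1 = 2/1
1 + 1/(2/1) = 1 + 1/2 = 3/2
1 + 1/(3/2) = 1 + 2/3 = 5/3

5/3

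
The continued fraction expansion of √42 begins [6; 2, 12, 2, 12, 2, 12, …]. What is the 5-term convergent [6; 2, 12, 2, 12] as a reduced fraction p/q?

a_0 = 6: 6/1
a_1 = 2: 13/2
a_2 = 12: 162/25
a_3 = 2: 337/52
a_4 = 12: 4206/649

4206/649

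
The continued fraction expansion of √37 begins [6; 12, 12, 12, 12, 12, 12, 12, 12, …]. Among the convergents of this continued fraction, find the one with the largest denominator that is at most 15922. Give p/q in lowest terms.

a_0 = 6: 6/1  (≤ bound)
a_1 = 12: 73/12  (≤ bound)
a_2 = 12: 882/145  (≤ bound)
a_3 = 12: 10657/1752  (≤ bound)
a_4 = 12: 128766/21169  (> 15922, stop)

10657/1752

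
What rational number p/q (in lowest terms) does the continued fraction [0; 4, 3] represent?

3/13

a_0 = 0: 0/1
a_1 = 4: 1/4
a_2 = 3: 3/13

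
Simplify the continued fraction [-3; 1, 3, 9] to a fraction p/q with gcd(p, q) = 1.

Start with 9.
3 + 1/(9/1) = 3 + 1/9 = 28/9
1 + 1/(28/9) = 1 + 9/28 = 37/28
-3 + 1/(37/28) = -3 + 28/37 = -83/37

-83/37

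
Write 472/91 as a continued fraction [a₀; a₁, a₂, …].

⌊472/91⌋ = 5, remainder 17
⌊91/17⌋ = 5, remainder 6
⌊17/6⌋ = 2, remainder 5
⌊6/5⌋ = 1, remainder 1
⌊5/1⌋ = 5, remainder 0

[5; 5, 2, 1, 5]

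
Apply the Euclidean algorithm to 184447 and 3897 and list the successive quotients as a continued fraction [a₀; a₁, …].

184447 = 47·3897 + 1288, so a_0 = 47
3897 = 3·1288 + 33, so a_1 = 3
1288 = 39·33 + 1, so a_2 = 39
33 = 33·1 + 0, so a_3 = 33

[47; 3, 39, 33]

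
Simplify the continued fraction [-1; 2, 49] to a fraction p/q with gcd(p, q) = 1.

Starting at the tail and folding back:
Start with 49.
2 + 1/(49/1) = 2 + 1/49 = 99/49
-1 + 1/(99/49) = -1 + 49/99 = -50/99

-50/99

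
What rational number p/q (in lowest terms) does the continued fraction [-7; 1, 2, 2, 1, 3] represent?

-233/37

Start with 3.
1 + 1/(3/1) = 1 + 1/3 = 4/3
2 + 1/(4/3) = 2 + 3/4 = 11/4
2 + 1/(11/4) = 2 + 4/11 = 26/11
1 + 1/(26/11) = 1 + 11/26 = 37/26
-7 + 1/(37/26) = -7 + 26/37 = -233/37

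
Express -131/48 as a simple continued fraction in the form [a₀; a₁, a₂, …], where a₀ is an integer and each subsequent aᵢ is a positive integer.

[-3; 3, 1, 2, 4]

-131 ÷ 48 → quotient -3, remainder 13
48 ÷ 13 → quotient 3, remainder 9
13 ÷ 9 → quotient 1, remainder 4
9 ÷ 4 → quotient 2, remainder 1
4 ÷ 1 → quotient 4, remainder 0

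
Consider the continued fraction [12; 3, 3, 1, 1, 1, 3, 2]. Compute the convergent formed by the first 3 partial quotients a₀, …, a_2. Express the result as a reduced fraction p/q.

Compute successive convergents:
a_0 = 12: 12/1
a_1 = 3: 37/3
a_2 = 3: 123/10

123/10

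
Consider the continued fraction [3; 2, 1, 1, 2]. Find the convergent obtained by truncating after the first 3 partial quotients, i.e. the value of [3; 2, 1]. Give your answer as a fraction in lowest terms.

10/3

Start with 1.
2 + 1/(1/1) = 2 + 1/1 = 3/1
3 + 1/(3/1) = 3 + 1/3 = 10/3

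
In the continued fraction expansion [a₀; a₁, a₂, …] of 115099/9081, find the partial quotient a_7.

2

115099 ÷ 9081 → quotient 12, remainder 6127
9081 ÷ 6127 → quotient 1, remainder 2954
6127 ÷ 2954 → quotient 2, remainder 219
2954 ÷ 219 → quotient 13, remainder 107
219 ÷ 107 → quotient 2, remainder 5
107 ÷ 5 → quotient 21, remainder 2
5 ÷ 2 → quotient 2, remainder 1
2 ÷ 1 → quotient 2, remainder 0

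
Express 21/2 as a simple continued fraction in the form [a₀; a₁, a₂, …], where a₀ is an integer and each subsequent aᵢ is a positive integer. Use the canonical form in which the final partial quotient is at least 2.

[10; 2]

21 = 10·2 + 1, so a_0 = 10
2 = 2·1 + 0, so a_1 = 2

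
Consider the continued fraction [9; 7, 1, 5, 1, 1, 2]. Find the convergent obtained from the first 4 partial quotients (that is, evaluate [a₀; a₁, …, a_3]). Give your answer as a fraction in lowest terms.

Start with 5.
1 + 1/(5/1) = 1 + 1/5 = 6/5
7 + 1/(6/5) = 7 + 5/6 = 47/6
9 + 1/(47/6) = 9 + 6/47 = 429/47

429/47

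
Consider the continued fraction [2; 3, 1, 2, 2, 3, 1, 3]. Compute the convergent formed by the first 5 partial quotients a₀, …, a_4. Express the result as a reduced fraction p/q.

59/26

Work from the innermost term outward:
Start with 2.
2 + 1/(2/1) = 2 + 1/2 = 5/2
1 + 1/(5/2) = 1 + 2/5 = 7/5
3 + 1/(7/5) = 3 + 5/7 = 26/7
2 + 1/(26/7) = 2 + 7/26 = 59/26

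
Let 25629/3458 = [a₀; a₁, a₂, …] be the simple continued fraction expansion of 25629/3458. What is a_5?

25629 = 7·3458 + 1423, so a_0 = 7
3458 = 2·1423 + 612, so a_1 = 2
1423 = 2·612 + 199, so a_2 = 2
612 = 3·199 + 15, so a_3 = 3
199 = 13·15 + 4, so a_4 = 13
15 = 3·4 + 3, so a_5 = 3

3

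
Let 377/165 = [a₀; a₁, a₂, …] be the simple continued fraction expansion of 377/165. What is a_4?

23

377 = 2·165 + 47, so a_0 = 2
165 = 3·47 + 24, so a_1 = 3
47 = 1·24 + 23, so a_2 = 1
24 = 1·23 + 1, so a_3 = 1
23 = 23·1 + 0, so a_4 = 23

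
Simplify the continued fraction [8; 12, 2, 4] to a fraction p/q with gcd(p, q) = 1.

905/112

Build up convergents one term at a time:
a_0 = 8: 8/1
a_1 = 12: 97/12
a_2 = 2: 202/25
a_3 = 4: 905/112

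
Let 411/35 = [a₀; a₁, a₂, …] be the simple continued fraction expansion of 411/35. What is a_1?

1

⌊411/35⌋ = 11, remainder 26
⌊35/26⌋ = 1, remainder 9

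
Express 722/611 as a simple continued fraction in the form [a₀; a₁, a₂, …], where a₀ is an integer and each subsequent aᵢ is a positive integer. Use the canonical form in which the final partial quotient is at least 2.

Apply division with remainder until the remainder is 0:
722 ÷ 611 → quotient 1, remainder 111
611 ÷ 111 → quotient 5, remainder 56
111 ÷ 56 → quotient 1, remainder 55
56 ÷ 55 → quotient 1, remainder 1
55 ÷ 1 → quotient 55, remainder 0

[1; 5, 1, 1, 55]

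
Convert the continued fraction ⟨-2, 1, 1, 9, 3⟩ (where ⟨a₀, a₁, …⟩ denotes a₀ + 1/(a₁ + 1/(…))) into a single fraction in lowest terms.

-87/59

Start with 3.
9 + 1/(3/1) = 9 + 1/3 = 28/3
1 + 1/(28/3) = 1 + 3/28 = 31/28
1 + 1/(31/28) = 1 + 28/31 = 59/31
-2 + 1/(59/31) = -2 + 31/59 = -87/59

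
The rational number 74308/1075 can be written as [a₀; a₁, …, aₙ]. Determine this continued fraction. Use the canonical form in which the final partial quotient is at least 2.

[69; 8, 12, 11]

74308 = 69·1075 + 133, so a_0 = 69
1075 = 8·133 + 11, so a_1 = 8
133 = 12·11 + 1, so a_2 = 12
11 = 11·1 + 0, so a_3 = 11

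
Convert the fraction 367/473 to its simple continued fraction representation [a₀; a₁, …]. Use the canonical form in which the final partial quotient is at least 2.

[0; 1, 3, 2, 6, 8]

367 = 0·473 + 367, so a_0 = 0
473 = 1·367 + 106, so a_1 = 1
367 = 3·106 + 49, so a_2 = 3
106 = 2·49 + 8, so a_3 = 2
49 = 6·8 + 1, so a_4 = 6
8 = 8·1 + 0, so a_5 = 8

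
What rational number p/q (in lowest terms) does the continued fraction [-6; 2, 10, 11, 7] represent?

Start with 7.
11 + 1/(7/1) = 11 + 1/7 = 78/7
10 + 1/(78/7) = 10 + 7/78 = 787/78
2 + 1/(787/78) = 2 + 78/787 = 1652/787
-6 + 1/(1652/787) = -6 + 787/1652 = -9125/1652

-9125/1652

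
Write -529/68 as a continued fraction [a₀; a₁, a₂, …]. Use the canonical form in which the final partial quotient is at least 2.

[-8; 4, 1, 1, 7]

Apply division with remainder until the remainder is 0:
-529 = -8·68 + 15, so a_0 = -8
68 = 4·15 + 8, so a_1 = 4
15 = 1·8 + 7, so a_2 = 1
8 = 1·7 + 1, so a_3 = 1
7 = 7·1 + 0, so a_4 = 7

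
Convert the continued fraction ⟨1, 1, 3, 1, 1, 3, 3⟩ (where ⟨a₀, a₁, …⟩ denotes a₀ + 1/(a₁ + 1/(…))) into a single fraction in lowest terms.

187/105

Start with 3.
3 + 1/(3/1) = 3 + 1/3 = 10/3
1 + 1/(10/3) = 1 + 3/10 = 13/10
1 + 1/(13/10) = 1 + 10/13 = 23/13
3 + 1/(23/13) = 3 + 13/23 = 82/23
1 + 1/(82/23) = 1 + 23/82 = 105/82
1 + 1/(105/82) = 1 + 82/105 = 187/105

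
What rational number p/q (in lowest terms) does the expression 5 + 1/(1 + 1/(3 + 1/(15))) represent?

Start with 15.
3 + 1/(15/1) = 3 + 1/15 = 46/15
1 + 1/(46/15) = 1 + 15/46 = 61/46
5 + 1/(61/46) = 5 + 46/61 = 351/61

351/61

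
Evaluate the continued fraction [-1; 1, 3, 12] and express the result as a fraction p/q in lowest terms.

a_0 = -1: -1/1
a_1 = 1: 0/1
a_2 = 3: -1/4
a_3 = 12: -12/49

-12/49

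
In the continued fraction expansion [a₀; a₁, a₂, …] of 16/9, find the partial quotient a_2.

⌊16/9⌋ = 1, remainder 7
⌊9/7⌋ = 1, remainder 2
⌊7/2⌋ = 3, remainder 1

3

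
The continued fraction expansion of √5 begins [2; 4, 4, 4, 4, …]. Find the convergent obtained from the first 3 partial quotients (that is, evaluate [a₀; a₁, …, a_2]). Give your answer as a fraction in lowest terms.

Start with 4.
4 + 1/(4/1) = 4 + 1/4 = 17/4
2 + 1/(17/4) = 2 + 4/17 = 38/17

38/17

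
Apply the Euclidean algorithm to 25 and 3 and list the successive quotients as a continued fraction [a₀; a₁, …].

25 = 8·3 + 1, so a_0 = 8
3 = 3·1 + 0, so a_1 = 3

[8; 3]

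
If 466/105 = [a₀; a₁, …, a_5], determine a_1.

Run the Euclidean algorithm, recording each quotient:
466 = 4·105 + 46, so a_0 = 4
105 = 2·46 + 13, so a_1 = 2

2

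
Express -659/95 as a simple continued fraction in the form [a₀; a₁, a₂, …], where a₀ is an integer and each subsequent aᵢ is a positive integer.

Repeatedly divide and take the remainder:
⌊-659/95⌋ = -7, remainder 6
⌊95/6⌋ = 15, remainder 5
⌊6/5⌋ = 1, remainder 1
⌊5/1⌋ = 5, remainder 0

[-7; 15, 1, 5]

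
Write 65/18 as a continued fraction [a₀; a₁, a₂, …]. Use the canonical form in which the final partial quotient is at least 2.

⌊65/18⌋ = 3, remainder 11
⌊18/11⌋ = 1, remainder 7
⌊11/7⌋ = 1, remainder 4
⌊7/4⌋ = 1, remainder 3
⌊4/3⌋ = 1, remainder 1
⌊3/1⌋ = 3, remainder 0

[3; 1, 1, 1, 1, 3]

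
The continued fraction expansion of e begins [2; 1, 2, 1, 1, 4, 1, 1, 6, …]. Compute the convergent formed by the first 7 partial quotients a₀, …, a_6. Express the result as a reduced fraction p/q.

106/39

Use the convergent recurrence hₖ = aₖ·hₖ₋₁ + hₖ₋₂ (and likewise for the denominators kₖ):
a_0 = 2: 2/1
a_1 = 1: 3/1
a_2 = 2: 8/3
a_3 = 1: 11/4
a_4 = 1: 19/7
a_5 = 4: 87/32
a_6 = 1: 106/39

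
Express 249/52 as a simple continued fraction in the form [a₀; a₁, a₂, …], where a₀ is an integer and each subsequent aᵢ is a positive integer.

[4; 1, 3, 1, 2, 1, 2]

Run the Euclidean algorithm, recording each quotient:
249 = 4·52 + 41, so a_0 = 4
52 = 1·41 + 11, so a_1 = 1
41 = 3·11 + 8, so a_2 = 3
11 = 1·8 + 3, so a_3 = 1
8 = 2·3 + 2, so a_4 = 2
3 = 1·2 + 1, so a_5 = 1
2 = 2·1 + 0, so a_6 = 2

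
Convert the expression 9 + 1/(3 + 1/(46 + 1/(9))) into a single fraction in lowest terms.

Use the convergent recurrence hₖ = aₖ·hₖ₋₁ + hₖ₋₂ (and likewise for the denominators kₖ):
a_0 = 9: 9/1
a_1 = 3: 28/3
a_2 = 46: 1297/139
a_3 = 9: 11701/1254

11701/1254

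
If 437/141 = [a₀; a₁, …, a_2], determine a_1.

10

⌊437/141⌋ = 3, remainder 14
⌊141/14⌋ = 10, remainder 1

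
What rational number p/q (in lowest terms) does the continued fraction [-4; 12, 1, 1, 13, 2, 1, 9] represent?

Start with 9.
1 + 1/(9/1) = 1 + 1/9 = 10/9
2 + 1/(10/9) = 2 + 9/10 = 29/10
13 + 1/(29/10) = 13 + 10/29 = 387/29
1 + 1/(387/29) = 1 + 29/387 = 416/387
1 + 1/(416/387) = 1 + 387/416 = 803/416
12 + 1/(803/416) = 12 + 416/803 = 10052/803
-4 + 1/(10052/803) = -4 + 803/10052 = -39405/10052

-39405/10052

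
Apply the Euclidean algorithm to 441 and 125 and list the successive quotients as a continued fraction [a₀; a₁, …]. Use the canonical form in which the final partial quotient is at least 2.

[3; 1, 1, 8, 2, 3]

Apply division with remainder until the remainder is 0:
441 ÷ 125 → quotient 3, remainder 66
125 ÷ 66 → quotient 1, remainder 59
66 ÷ 59 → quotient 1, remainder 7
59 ÷ 7 → quotient 8, remainder 3
7 ÷ 3 → quotient 2, remainder 1
3 ÷ 1 → quotient 3, remainder 0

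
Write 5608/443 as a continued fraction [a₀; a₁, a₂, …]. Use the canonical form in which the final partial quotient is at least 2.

[12; 1, 1, 1, 14, 10]

5608 ÷ 443 → quotient 12, remainder 292
443 ÷ 292 → quotient 1, remainder 151
292 ÷ 151 → quotient 1, remainder 141
151 ÷ 141 → quotient 1, remainder 10
141 ÷ 10 → quotient 14, remainder 1
10 ÷ 1 → quotient 10, remainder 0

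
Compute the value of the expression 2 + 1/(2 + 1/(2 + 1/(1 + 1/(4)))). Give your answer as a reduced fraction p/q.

Start with 4.
1 + 1/(4/1) = 1 + 1/4 = 5/4
2 + 1/(5/4) = 2 + 4/5 = 14/5
2 + 1/(14/5) = 2 + 5/14 = 33/14
2 + 1/(33/14) = 2 + 14/33 = 80/33

80/33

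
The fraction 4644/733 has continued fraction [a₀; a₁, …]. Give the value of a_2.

1

Apply division with remainder until the remainder is 0:
4644 ÷ 733 → quotient 6, remainder 246
733 ÷ 246 → quotient 2, remainder 241
246 ÷ 241 → quotient 1, remainder 5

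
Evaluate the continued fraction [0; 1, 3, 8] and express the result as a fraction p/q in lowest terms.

Start with 8.
3 + 1/(8/1) = 3 + 1/8 = 25/8
1 + 1/(25/8) = 1 + 8/25 = 33/25
0 + 1/(33/25) = 0 + 25/33 = 25/33

25/33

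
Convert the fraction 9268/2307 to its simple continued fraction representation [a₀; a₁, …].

⌊9268/2307⌋ = 4, remainder 40
⌊2307/40⌋ = 57, remainder 27
⌊40/27⌋ = 1, remainder 13
⌊27/13⌋ = 2, remainder 1
⌊13/1⌋ = 13, remainder 0

[4; 57, 1, 2, 13]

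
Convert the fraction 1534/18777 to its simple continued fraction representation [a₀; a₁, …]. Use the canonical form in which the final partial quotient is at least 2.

Apply division with remainder until the remainder is 0:
1534 ÷ 18777 → quotient 0, remainder 1534
18777 ÷ 1534 → quotient 12, remainder 369
1534 ÷ 369 → quotient 4, remainder 58
369 ÷ 58 → quotient 6, remainder 21
58 ÷ 21 → quotient 2, remainder 16
21 ÷ 16 → quotient 1, remainder 5
16 ÷ 5 → quotient 3, remainder 1
5 ÷ 1 → quotient 5, remainder 0

[0; 12, 4, 6, 2, 1, 3, 5]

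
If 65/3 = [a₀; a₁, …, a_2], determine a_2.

Apply division with remainder until the remainder is 0:
65 = 21·3 + 2, so a_0 = 21
3 = 1·2 + 1, so a_1 = 1
2 = 2·1 + 0, so a_2 = 2

2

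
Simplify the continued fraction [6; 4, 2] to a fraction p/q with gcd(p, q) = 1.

Starting at the tail and folding back:
Start with 2.
4 + 1/(2/1) = 4 + 1/2 = 9/2
6 + 1/(9/2) = 6 + 2/9 = 56/9

56/9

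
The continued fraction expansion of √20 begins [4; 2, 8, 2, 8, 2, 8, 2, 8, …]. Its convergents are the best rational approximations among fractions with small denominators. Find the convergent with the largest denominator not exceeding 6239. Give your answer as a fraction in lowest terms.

24476/5473

a_0 = 4: 4/1  (≤ bound)
a_1 = 2: 9/2  (≤ bound)
a_2 = 8: 76/17  (≤ bound)
a_3 = 2: 161/36  (≤ bound)
a_4 = 8: 1364/305  (≤ bound)
a_5 = 2: 2889/646  (≤ bound)
a_6 = 8: 24476/5473  (≤ bound)
a_7 = 2: 51841/11592  (> 6239, stop)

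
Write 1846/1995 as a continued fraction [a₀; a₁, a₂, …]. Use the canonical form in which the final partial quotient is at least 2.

[0; 1, 12, 2, 1, 1, 3, 8]

Repeatedly divide and take the remainder:
⌊1846/1995⌋ = 0, remainder 1846
⌊1995/1846⌋ = 1, remainder 149
⌊1846/149⌋ = 12, remainder 58
⌊149/58⌋ = 2, remainder 33
⌊58/33⌋ = 1, remainder 25
⌊33/25⌋ = 1, remainder 8
⌊25/8⌋ = 3, remainder 1
⌊8/1⌋ = 8, remainder 0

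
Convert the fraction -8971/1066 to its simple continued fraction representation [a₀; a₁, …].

-8971 ÷ 1066 → quotient -9, remainder 623
1066 ÷ 623 → quotient 1, remainder 443
623 ÷ 443 → quotient 1, remainder 180
443 ÷ 180 → quotient 2, remainder 83
180 ÷ 83 → quotient 2, remainder 14
83 ÷ 14 → quotient 5, remainder 13
14 ÷ 13 → quotient 1, remainder 1
13 ÷ 1 → quotient 13, remainder 0

[-9; 1, 1, 2, 2, 5, 1, 13]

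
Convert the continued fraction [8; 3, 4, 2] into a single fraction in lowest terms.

Compute successive convergents:
a_0 = 8: 8/1
a_1 = 3: 25/3
a_2 = 4: 108/13
a_3 = 2: 241/29

241/29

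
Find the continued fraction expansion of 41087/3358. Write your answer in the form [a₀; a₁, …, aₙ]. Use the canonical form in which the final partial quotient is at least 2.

[12; 4, 4, 12, 1, 14]

41087 ÷ 3358 → quotient 12, remainder 791
3358 ÷ 791 → quotient 4, remainder 194
791 ÷ 194 → quotient 4, remainder 15
194 ÷ 15 → quotient 12, remainder 14
15 ÷ 14 → quotient 1, remainder 1
14 ÷ 1 → quotient 14, remainder 0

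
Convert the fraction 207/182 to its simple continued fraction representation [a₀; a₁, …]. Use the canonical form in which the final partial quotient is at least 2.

Apply division with remainder until the remainder is 0:
⌊207/182⌋ = 1, remainder 25
⌊182/25⌋ = 7, remainder 7
⌊25/7⌋ = 3, remainder 4
⌊7/4⌋ = 1, remainder 3
⌊4/3⌋ = 1, remainder 1
⌊3/1⌋ = 3, remainder 0

[1; 7, 3, 1, 1, 3]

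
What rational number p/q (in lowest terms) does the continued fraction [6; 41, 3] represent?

747/124

Start with 3.
41 + 1/(3/1) = 41 + 1/3 = 124/3
6 + 1/(124/3) = 6 + 3/124 = 747/124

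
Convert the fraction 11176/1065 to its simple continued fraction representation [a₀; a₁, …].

[10; 2, 40, 2, 6]

Run the Euclidean algorithm, recording each quotient:
11176 = 10·1065 + 526, so a_0 = 10
1065 = 2·526 + 13, so a_1 = 2
526 = 40·13 + 6, so a_2 = 40
13 = 2·6 + 1, so a_3 = 2
6 = 6·1 + 0, so a_4 = 6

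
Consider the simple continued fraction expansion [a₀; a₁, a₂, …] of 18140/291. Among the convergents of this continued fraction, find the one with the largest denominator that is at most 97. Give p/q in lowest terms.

a_0 = 62: 62/1  (≤ bound)
a_1 = 2: 125/2  (≤ bound)
a_2 = 1: 187/3  (≤ bound)
a_3 = 31: 5922/95  (≤ bound)
a_4 = 1: 6109/98  (> 97, stop)

5922/95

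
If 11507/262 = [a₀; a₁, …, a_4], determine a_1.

Run the Euclidean algorithm, recording each quotient:
⌊11507/262⌋ = 43, remainder 241
⌊262/241⌋ = 1, remainder 21

1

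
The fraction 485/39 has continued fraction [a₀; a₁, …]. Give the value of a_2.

Apply division with remainder until the remainder is 0:
485 ÷ 39 → quotient 12, remainder 17
39 ÷ 17 → quotient 2, remainder 5
17 ÷ 5 → quotient 3, remainder 2

3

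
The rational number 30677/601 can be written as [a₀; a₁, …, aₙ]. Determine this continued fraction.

30677 = 51·601 + 26, so a_0 = 51
601 = 23·26 + 3, so a_1 = 23
26 = 8·3 + 2, so a_2 = 8
3 = 1·2 + 1, so a_3 = 1
2 = 2·1 + 0, so a_4 = 2

[51; 23, 8, 1, 2]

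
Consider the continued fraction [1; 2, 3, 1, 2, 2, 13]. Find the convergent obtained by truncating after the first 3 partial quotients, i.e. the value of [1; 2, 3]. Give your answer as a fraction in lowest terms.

Start with 3.
2 + 1/(3/1) = 2 + 1/3 = 7/3
1 + 1/(7/3) = 1 + 3/7 = 10/7

10/7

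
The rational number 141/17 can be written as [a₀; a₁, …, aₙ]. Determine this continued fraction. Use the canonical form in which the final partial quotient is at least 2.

[8; 3, 2, 2]

Repeatedly divide and take the remainder:
141 = 8·17 + 5, so a_0 = 8
17 = 3·5 + 2, so a_1 = 3
5 = 2·2 + 1, so a_2 = 2
2 = 2·1 + 0, so a_3 = 2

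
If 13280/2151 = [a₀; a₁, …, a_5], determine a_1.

5

13280 = 6·2151 + 374, so a_0 = 6
2151 = 5·374 + 281, so a_1 = 5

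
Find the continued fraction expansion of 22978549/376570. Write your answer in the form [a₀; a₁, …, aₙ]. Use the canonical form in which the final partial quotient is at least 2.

[61; 48, 2, 2, 4, 3, 2, 47]

22978549 ÷ 376570 → quotient 61, remainder 7779
376570 ÷ 7779 → quotient 48, remainder 3178
7779 ÷ 3178 → quotient 2, remainder 1423
3178 ÷ 1423 → quotient 2, remainder 332
1423 ÷ 332 → quotient 4, remainder 95
332 ÷ 95 → quotient 3, remainder 47
95 ÷ 47 → quotient 2, remainder 1
47 ÷ 1 → quotient 47, remainder 0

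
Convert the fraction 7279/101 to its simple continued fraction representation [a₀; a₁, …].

[72; 14, 2, 3]

Repeatedly divide and take the remainder:
7279 ÷ 101 → quotient 72, remainder 7
101 ÷ 7 → quotient 14, remainder 3
7 ÷ 3 → quotient 2, remainder 1
3 ÷ 1 → quotient 3, remainder 0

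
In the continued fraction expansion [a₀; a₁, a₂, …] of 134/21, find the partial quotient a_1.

Apply division with remainder until the remainder is 0:
134 ÷ 21 → quotient 6, remainder 8
21 ÷ 8 → quotient 2, remainder 5

2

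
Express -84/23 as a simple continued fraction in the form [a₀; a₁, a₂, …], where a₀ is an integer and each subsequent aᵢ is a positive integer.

[-4; 2, 1, 7]

-84 = -4·23 + 8, so a_0 = -4
23 = 2·8 + 7, so a_1 = 2
8 = 1·7 + 1, so a_2 = 1
7 = 7·1 + 0, so a_3 = 7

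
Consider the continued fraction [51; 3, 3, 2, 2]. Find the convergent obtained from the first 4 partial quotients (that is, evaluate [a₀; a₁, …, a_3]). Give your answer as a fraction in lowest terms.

Work from the innermost term outward:
Start with 2.
3 + 1/(2/1) = 3 + 1/2 = 7/2
3 + 1/(7/2) = 3 + 2/7 = 23/7
51 + 1/(23/7) = 51 + 7/23 = 1180/23

1180/23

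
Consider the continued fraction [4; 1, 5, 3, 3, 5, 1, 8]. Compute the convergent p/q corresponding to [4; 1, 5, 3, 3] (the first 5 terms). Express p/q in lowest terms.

Collapse the nested fraction from the inside out:
Start with 3.
3 + 1/(3/1) = 3 + 1/3 = 10/3
5 + 1/(10/3) = 5 + 3/10 = 53/10
1 + 1/(53/10) = 1 + 10/53 = 63/53
4 + 1/(63/53) = 4 + 53/63 = 305/63

305/63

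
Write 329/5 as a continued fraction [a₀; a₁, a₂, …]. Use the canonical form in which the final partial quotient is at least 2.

[65; 1, 4]

329 = 65·5 + 4, so a_0 = 65
5 = 1·4 + 1, so a_1 = 1
4 = 4·1 + 0, so a_2 = 4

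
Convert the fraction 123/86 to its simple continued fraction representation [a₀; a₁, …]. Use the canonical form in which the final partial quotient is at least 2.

123 = 1·86 + 37, so a_0 = 1
86 = 2·37 + 12, so a_1 = 2
37 = 3·12 + 1, so a_2 = 3
12 = 12·1 + 0, so a_3 = 12

[1; 2, 3, 12]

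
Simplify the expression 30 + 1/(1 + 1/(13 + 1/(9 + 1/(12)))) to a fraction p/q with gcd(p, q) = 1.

47569/1538

Compute successive convergents:
a_0 = 30: 30/1
a_1 = 1: 31/1
a_2 = 13: 433/14
a_3 = 9: 3928/127
a_4 = 12: 47569/1538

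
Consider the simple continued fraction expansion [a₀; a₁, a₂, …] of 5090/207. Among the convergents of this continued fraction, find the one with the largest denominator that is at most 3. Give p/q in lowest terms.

List convergents until the denominator exceeds the bound:
a_0 = 24: 24/1  (≤ bound)
a_1 = 1: 25/1  (≤ bound)
a_2 = 1: 49/2  (≤ bound)
a_3 = 2: 123/5  (> 3, stop)

49/2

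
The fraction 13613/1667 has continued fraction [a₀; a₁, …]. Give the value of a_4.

Repeatedly divide and take the remainder:
13613 ÷ 1667 → quotient 8, remainder 277
1667 ÷ 277 → quotient 6, remainder 5
277 ÷ 5 → quotient 55, remainder 2
5 ÷ 2 → quotient 2, remainder 1
2 ÷ 1 → quotient 2, remainder 0

2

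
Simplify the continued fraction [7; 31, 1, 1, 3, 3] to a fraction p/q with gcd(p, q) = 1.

a_0 = 7: 7/1
a_1 = 31: 218/31
a_2 = 1: 225/32
a_3 = 1: 443/63
a_4 = 3: 1554/221
a_5 = 3: 5105/726

5105/726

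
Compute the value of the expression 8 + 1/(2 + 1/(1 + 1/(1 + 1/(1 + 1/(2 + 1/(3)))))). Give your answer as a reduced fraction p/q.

595/71

Starting at the tail and folding back:
Start with 3.
2 + 1/(3/1) = 2 + 1/3 = 7/3
1 + 1/(7/3) = 1 + 3/7 = 10/7
1 + 1/(10/7) = 1 + 7/10 = 17/10
1 + 1/(17/10) = 1 + 10/17 = 27/17
2 + 1/(27/17) = 2 + 17/27 = 71/27
8 + 1/(71/27) = 8 + 27/71 = 595/71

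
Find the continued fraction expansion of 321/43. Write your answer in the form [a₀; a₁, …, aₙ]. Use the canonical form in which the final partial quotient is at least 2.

[7; 2, 6, 1, 2]

⌊321/43⌋ = 7, remainder 20
⌊43/20⌋ = 2, remainder 3
⌊20/3⌋ = 6, remainder 2
⌊3/2⌋ = 1, remainder 1
⌊2/1⌋ = 2, remainder 0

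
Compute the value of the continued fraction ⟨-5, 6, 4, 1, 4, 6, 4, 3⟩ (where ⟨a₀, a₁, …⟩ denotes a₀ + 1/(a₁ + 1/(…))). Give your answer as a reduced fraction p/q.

Starting at the tail and folding back:
Start with 3.
4 + 1/(3/1) = 4 + 1/3 = 13/3
6 + 1/(13/3) = 6 + 3/13 = 81/13
4 + 1/(81/13) = 4 + 13/81 = 337/81
1 + 1/(337/81) = 1 + 81/337 = 418/337
4 + 1/(418/337) = 4 + 337/418 = 2009/418
6 + 1/(2009/418) = 6 + 418/2009 = 12472/2009
-5 + 1/(12472/2009) = -5 + 2009/12472 = -60351/12472

-60351/12472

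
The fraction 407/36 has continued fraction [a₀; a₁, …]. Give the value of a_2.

3

Run the Euclidean algorithm, recording each quotient:
407 = 11·36 + 11, so a_0 = 11
36 = 3·11 + 3, so a_1 = 3
11 = 3·3 + 2, so a_2 = 3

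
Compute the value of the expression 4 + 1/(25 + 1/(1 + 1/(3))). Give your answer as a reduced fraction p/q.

Compute successive convergents:
a_0 = 4: 4/1
a_1 = 25: 101/25
a_2 = 1: 105/26
a_3 = 3: 416/103

416/103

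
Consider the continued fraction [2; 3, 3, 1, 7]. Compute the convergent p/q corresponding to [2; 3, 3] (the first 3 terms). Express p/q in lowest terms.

Start with 3.
3 + 1/(3/1) = 3 + 1/3 = 10/3
2 + 1/(10/3) = 2 + 3/10 = 23/10

23/10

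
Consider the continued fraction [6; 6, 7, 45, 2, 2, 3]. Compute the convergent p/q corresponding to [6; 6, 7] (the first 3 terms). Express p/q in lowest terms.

265/43

Work from the innermost term outward:
Start with 7.
6 + 1/(7/1) = 6 + 1/7 = 43/7
6 + 1/(43/7) = 6 + 7/43 = 265/43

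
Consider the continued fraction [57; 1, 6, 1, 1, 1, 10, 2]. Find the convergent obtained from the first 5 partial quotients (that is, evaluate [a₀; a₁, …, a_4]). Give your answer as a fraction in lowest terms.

Start with 1.
1 + 1/(1/1) = 1 + 1/1 = 2/1
6 + 1/(2/1) = 6 + 1/2 = 13/2
1 + 1/(13/2) = 1 + 2/13 = 15/13
57 + 1/(15/13) = 57 + 13/15 = 868/15

868/15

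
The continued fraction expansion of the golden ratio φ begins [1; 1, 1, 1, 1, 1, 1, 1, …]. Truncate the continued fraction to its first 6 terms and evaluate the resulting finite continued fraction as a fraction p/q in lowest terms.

Build up convergents one term at a time:
a_0 = 1: 1/1
a_1 = 1: 2/1
a_2 = 1: 3/2
a_3 = 1: 5/3
a_4 = 1: 8/5
a_5 = 1: 13/8

13/8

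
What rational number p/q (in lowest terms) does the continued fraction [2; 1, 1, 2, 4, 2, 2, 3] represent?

1060/409

a_0 = 2: 2/1
a_1 = 1: 3/1
a_2 = 1: 5/2
a_3 = 2: 13/5
a_4 = 4: 57/22
a_5 = 2: 127/49
a_6 = 2: 311/120
a_7 = 3: 1060/409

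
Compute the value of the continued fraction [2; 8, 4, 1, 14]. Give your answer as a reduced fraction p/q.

Start with 14.
1 + 1/(14/1) = 1 + 1/14 = 15/14
4 + 1/(15/14) = 4 + 14/15 = 74/15
8 + 1/(74/15) = 8 + 15/74 = 607/74
2 + 1/(607/74) = 2 + 74/607 = 1288/607

1288/607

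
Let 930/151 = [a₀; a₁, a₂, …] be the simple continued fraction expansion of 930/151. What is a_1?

6

⌊930/151⌋ = 6, remainder 24
⌊151/24⌋ = 6, remainder 7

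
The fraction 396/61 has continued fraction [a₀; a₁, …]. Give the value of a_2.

30

396 ÷ 61 → quotient 6, remainder 30
61 ÷ 30 → quotient 2, remainder 1
30 ÷ 1 → quotient 30, remainder 0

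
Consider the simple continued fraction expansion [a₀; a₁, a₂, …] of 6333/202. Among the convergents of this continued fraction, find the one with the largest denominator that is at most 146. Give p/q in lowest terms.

List convergents until the denominator exceeds the bound:
a_0 = 31: 31/1  (≤ bound)
a_1 = 2: 63/2  (≤ bound)
a_2 = 1: 94/3  (≤ bound)
a_3 = 5: 533/17  (≤ bound)
a_4 = 2: 1160/37  (≤ bound)
a_5 = 5: 6333/202  (> 146, stop)

1160/37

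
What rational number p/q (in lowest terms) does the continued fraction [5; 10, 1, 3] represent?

219/43

a_0 = 5: 5/1
a_1 = 10: 51/10
a_2 = 1: 56/11
a_3 = 3: 219/43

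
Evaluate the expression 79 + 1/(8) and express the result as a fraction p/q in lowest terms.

a_0 = 79: 79/1
a_1 = 8: 633/8

633/8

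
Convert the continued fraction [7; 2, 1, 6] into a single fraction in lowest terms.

Compute successive convergents:
a_0 = 7: 7/1
a_1 = 2: 15/2
a_2 = 1: 22/3
a_3 = 6: 147/20

147/20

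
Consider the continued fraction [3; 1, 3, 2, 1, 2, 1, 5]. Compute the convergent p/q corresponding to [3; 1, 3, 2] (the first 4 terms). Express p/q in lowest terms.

34/9

Start with 2.
3 + 1/(2/1) = 3 + 1/2 = 7/2
1 + 1/(7/2) = 1 + 2/7 = 9/7
3 + 1/(9/7) = 3 + 7/9 = 34/9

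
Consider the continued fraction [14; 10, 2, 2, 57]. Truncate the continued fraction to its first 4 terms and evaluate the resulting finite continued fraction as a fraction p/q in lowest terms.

733/52

Work from the innermost term outward:
Start with 2.
2 + 1/(2/1) = 2 + 1/2 = 5/2
10 + 1/(5/2) = 10 + 2/5 = 52/5
14 + 1/(52/5) = 14 + 5/52 = 733/52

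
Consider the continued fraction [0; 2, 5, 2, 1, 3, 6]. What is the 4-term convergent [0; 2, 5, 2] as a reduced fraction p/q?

11/24

a_0 = 0: 0/1
a_1 = 2: 1/2
a_2 = 5: 5/11
a_3 = 2: 11/24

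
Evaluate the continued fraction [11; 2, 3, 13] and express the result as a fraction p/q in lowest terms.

Start with 13.
3 + 1/(13/1) = 3 + 1/13 = 40/13
2 + 1/(40/13) = 2 + 13/40 = 93/40
11 + 1/(93/40) = 11 + 40/93 = 1063/93

1063/93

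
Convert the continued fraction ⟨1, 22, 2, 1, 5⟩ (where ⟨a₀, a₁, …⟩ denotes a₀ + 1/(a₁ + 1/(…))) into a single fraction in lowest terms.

397/380

Start with 5.
1 + 1/(5/1) = 1 + 1/5 = 6/5
2 + 1/(6/5) = 2 + 5/6 = 17/6
22 + 1/(17/6) = 22 + 6/17 = 380/17
1 + 1/(380/17) = 1 + 17/380 = 397/380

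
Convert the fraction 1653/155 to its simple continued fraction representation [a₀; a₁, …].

[10; 1, 1, 1, 51]

Run the Euclidean algorithm, recording each quotient:
⌊1653/155⌋ = 10, remainder 103
⌊155/103⌋ = 1, remainder 52
⌊103/52⌋ = 1, remainder 51
⌊52/51⌋ = 1, remainder 1
⌊51/1⌋ = 51, remainder 0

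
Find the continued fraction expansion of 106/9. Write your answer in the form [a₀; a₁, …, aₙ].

[11; 1, 3, 2]

106 = 11·9 + 7, so a_0 = 11
9 = 1·7 + 2, so a_1 = 1
7 = 3·2 + 1, so a_2 = 3
2 = 2·1 + 0, so a_3 = 2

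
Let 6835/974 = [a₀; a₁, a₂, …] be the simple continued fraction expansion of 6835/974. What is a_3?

6835 = 7·974 + 17, so a_0 = 7
974 = 57·17 + 5, so a_1 = 57
17 = 3·5 + 2, so a_2 = 3
5 = 2·2 + 1, so a_3 = 2

2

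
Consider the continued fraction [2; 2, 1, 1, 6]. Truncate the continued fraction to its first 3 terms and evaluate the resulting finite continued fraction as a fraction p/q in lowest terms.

Start with 1.
2 + 1/(1/1) = 2 + 1/1 = 3/1
2 + 1/(3/1) = 2 + 1/3 = 7/3

7/3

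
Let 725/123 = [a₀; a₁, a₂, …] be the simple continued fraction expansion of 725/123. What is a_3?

Repeatedly divide and take the remainder:
⌊725/123⌋ = 5, remainder 110
⌊123/110⌋ = 1, remainder 13
⌊110/13⌋ = 8, remainder 6
⌊13/6⌋ = 2, remainder 1

2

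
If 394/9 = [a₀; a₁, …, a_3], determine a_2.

3

394 = 43·9 + 7, so a_0 = 43
9 = 1·7 + 2, so a_1 = 1
7 = 3·2 + 1, so a_2 = 3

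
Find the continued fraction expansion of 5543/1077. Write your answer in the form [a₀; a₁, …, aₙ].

Apply division with remainder until the remainder is 0:
5543 = 5·1077 + 158, so a_0 = 5
1077 = 6·158 + 129, so a_1 = 6
158 = 1·129 + 29, so a_2 = 1
129 = 4·29 + 13, so a_3 = 4
29 = 2·13 + 3, so a_4 = 2
13 = 4·3 + 1, so a_5 = 4
3 = 3·1 + 0, so a_6 = 3

[5; 6, 1, 4, 2, 4, 3]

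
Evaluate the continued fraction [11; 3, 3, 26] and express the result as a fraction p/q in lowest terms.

Use the convergent recurrence hₖ = aₖ·hₖ₋₁ + hₖ₋₂ (and likewise for the denominators kₖ):
a_0 = 11: 11/1
a_1 = 3: 34/3
a_2 = 3: 113/10
a_3 = 26: 2972/263

2972/263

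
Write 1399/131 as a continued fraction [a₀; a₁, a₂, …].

1399 ÷ 131 → quotient 10, remainder 89
131 ÷ 89 → quotient 1, remainder 42
89 ÷ 42 → quotient 2, remainder 5
42 ÷ 5 → quotient 8, remainder 2
5 ÷ 2 → quotient 2, remainder 1
2 ÷ 1 → quotient 2, remainder 0

[10; 1, 2, 8, 2, 2]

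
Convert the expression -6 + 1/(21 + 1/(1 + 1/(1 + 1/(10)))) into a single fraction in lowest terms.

-2691/452

a_0 = -6: -6/1
a_1 = 21: -125/21
a_2 = 1: -131/22
a_3 = 1: -256/43
a_4 = 10: -2691/452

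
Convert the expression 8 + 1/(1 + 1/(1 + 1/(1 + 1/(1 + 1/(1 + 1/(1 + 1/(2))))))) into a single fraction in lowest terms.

293/34

Start with 2.
1 + 1/(2/1) = 1 + 1/2 = 3/2
1 + 1/(3/2) = 1 + 2/3 = 5/3
1 + 1/(5/3) = 1 + 3/5 = 8/5
1 + 1/(8/5) = 1 + 5/8 = 13/8
1 + 1/(13/8) = 1 + 8/13 = 21/13
1 + 1/(21/13) = 1 + 13/21 = 34/21
8 + 1/(34/21) = 8 + 21/34 = 293/34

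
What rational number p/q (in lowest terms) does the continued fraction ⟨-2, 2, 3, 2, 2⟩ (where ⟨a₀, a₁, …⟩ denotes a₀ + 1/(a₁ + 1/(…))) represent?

-61/39

Starting at the tail and folding back:
Start with 2.
2 + 1/(2/1) = 2 + 1/2 = 5/2
3 + 1/(5/2) = 3 + 2/5 = 17/5
2 + 1/(17/5) = 2 + 5/17 = 39/17
-2 + 1/(39/17) = -2 + 17/39 = -61/39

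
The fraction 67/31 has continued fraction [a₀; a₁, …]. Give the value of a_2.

5

Apply division with remainder until the remainder is 0:
⌊67/31⌋ = 2, remainder 5
⌊31/5⌋ = 6, remainder 1
⌊5/1⌋ = 5, remainder 0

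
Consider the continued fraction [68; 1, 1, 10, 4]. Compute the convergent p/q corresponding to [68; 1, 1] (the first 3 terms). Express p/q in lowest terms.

137/2

Start with 1.
1 + 1/(1/1) = 1 + 1/1 = 2/1
68 + 1/(2/1) = 68 + 1/2 = 137/2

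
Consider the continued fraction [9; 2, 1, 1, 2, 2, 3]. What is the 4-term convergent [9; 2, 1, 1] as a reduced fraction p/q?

47/5

Starting at the tail and folding back:
Start with 1.
1 + 1/(1/1) = 1 + 1/1 = 2/1
2 + 1/(2/1) = 2 + 1/2 = 5/2
9 + 1/(5/2) = 9 + 2/5 = 47/5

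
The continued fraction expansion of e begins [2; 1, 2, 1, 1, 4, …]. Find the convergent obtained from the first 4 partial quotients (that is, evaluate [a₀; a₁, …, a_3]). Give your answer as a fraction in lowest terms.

a_0 = 2: 2/1
a_1 = 1: 3/1
a_2 = 2: 8/3
a_3 = 1: 11/4

11/4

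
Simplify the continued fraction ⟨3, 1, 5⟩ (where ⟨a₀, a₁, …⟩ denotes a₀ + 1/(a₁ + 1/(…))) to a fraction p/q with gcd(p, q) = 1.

23/6

a_0 = 3: 3/1
a_1 = 1: 4/1
a_2 = 5: 23/6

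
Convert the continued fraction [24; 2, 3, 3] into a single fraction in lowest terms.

562/23

a_0 = 24: 24/1
a_1 = 2: 49/2
a_2 = 3: 171/7
a_3 = 3: 562/23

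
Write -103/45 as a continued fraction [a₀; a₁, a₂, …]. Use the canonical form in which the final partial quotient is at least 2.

-103 ÷ 45 → quotient -3, remainder 32
45 ÷ 32 → quotient 1, remainder 13
32 ÷ 13 → quotient 2, remainder 6
13 ÷ 6 → quotient 2, remainder 1
6 ÷ 1 → quotient 6, remainder 0

[-3; 1, 2, 2, 6]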